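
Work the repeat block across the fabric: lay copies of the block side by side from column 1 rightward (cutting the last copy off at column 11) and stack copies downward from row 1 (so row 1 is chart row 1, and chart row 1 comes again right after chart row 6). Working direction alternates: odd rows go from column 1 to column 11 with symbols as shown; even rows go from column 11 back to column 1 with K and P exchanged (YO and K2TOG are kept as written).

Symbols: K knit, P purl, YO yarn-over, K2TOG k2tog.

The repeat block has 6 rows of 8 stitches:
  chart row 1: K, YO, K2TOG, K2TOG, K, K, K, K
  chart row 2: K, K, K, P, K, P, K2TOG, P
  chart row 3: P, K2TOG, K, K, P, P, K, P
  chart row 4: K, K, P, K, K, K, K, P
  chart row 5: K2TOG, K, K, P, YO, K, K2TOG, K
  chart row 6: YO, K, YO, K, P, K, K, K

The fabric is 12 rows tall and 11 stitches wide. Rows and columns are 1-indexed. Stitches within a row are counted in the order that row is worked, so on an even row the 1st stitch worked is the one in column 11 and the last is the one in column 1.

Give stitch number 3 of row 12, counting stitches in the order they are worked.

Row 12 uses chart row ((12-1) mod 6)+1 = 6. Row 12 is even, so WS.
Chart row 6 tiled across columns 1-11: YO K YO K P K K K YO K YO
Wrong side: read the tiled row from column 11 down to 1 and exchange K with P (leave YO, K2TOG).
Row 12 as worked: YO P YO P P P K P YO P YO
Stitch 3 in working order -> YO

== STITCH ==
YO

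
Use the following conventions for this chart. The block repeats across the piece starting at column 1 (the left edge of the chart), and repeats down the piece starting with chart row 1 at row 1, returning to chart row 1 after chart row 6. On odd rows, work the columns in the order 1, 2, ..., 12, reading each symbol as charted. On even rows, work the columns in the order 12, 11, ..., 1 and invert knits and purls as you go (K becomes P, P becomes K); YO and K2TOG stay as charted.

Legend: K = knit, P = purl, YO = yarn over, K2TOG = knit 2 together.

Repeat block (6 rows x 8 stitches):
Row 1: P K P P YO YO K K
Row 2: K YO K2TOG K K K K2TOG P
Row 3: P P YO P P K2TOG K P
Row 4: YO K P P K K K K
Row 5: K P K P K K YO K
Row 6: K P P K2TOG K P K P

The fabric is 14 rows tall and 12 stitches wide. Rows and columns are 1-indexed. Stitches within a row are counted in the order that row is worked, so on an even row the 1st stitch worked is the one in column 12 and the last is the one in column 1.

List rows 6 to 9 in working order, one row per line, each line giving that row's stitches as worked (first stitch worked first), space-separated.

Row 6: chart row 6, WS - tiled (columns 1-12): K P P K2TOG K P K P K P P K2TOG; work from column 12 back to 1 with K<->P swapped.
Row 7: chart row 1, RS - tile across columns 1-12 and work as-is.
Row 8: chart row 2, WS - tiled (columns 1-12): K YO K2TOG K K K K2TOG P K YO K2TOG K; work from column 12 back to 1 with K<->P swapped.
Row 9: chart row 3, RS - tile across columns 1-12 and work as-is.

== ROWS AS WORKED ==
K2TOG K K P K P K P K2TOG K K P
P K P P YO YO K K P K P P
P K2TOG YO P K K2TOG P P P K2TOG YO P
P P YO P P K2TOG K P P P YO P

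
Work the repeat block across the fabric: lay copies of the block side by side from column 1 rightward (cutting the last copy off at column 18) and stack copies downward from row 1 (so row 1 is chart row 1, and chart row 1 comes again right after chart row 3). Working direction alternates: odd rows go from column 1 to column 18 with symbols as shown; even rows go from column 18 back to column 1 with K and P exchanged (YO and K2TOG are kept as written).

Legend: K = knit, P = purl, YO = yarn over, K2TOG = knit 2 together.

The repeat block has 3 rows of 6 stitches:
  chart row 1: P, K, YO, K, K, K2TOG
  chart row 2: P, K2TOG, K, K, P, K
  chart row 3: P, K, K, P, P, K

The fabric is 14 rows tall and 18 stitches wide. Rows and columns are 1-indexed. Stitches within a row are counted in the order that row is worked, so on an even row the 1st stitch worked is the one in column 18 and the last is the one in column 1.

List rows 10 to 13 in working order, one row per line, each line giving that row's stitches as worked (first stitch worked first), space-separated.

Result:
K2TOG P P YO P K K2TOG P P YO P K K2TOG P P YO P K
P K2TOG K K P K P K2TOG K K P K P K2TOG K K P K
P K K P P K P K K P P K P K K P P K
P K YO K K K2TOG P K YO K K K2TOG P K YO K K K2TOG

Derivation:
Row 10: chart row 1, WS - tiled (columns 1-18): P K YO K K K2TOG P K YO K K K2TOG P K YO K K K2TOG; work from column 18 back to 1 with K<->P swapped.
Row 11: chart row 2, RS - tile across columns 1-18 and work as-is.
Row 12: chart row 3, WS - tiled (columns 1-18): P K K P P K P K K P P K P K K P P K; work from column 18 back to 1 with K<->P swapped.
Row 13: chart row 1, RS - tile across columns 1-18 and work as-is.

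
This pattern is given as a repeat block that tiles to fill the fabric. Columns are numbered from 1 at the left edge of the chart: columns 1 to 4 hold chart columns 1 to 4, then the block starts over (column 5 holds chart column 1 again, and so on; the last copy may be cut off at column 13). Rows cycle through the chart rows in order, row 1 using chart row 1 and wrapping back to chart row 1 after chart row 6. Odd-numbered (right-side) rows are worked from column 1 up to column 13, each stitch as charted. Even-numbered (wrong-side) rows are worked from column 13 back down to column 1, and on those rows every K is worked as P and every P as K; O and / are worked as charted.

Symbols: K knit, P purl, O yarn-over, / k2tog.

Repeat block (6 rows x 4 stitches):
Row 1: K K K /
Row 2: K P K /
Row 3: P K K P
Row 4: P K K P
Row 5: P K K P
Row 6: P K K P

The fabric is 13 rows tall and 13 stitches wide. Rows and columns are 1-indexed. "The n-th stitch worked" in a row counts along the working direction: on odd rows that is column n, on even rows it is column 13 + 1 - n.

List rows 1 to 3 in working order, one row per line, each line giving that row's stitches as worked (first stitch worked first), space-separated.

== ROWS AS WORKED ==
K K K / K K K / K K K / K
P / P K P / P K P / P K P
P K K P P K K P P K K P P

Derivation:
Row 1: chart row 1, RS - tile across columns 1-13 and work as-is.
Row 2: chart row 2, WS - tiled (columns 1-13): K P K / K P K / K P K / K; work from column 13 back to 1 with K<->P swapped.
Row 3: chart row 3, RS - tile across columns 1-13 and work as-is.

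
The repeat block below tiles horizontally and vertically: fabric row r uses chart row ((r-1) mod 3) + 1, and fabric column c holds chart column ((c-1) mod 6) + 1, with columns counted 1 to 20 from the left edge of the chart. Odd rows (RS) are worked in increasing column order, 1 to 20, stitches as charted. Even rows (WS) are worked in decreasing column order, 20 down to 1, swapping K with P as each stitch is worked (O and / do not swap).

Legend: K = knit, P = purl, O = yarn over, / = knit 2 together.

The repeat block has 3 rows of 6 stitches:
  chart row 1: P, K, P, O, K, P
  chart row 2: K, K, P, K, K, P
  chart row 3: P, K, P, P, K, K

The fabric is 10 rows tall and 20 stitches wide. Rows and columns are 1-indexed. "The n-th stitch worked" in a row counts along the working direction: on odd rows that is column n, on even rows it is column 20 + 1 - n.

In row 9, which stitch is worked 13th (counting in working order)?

Stitch:
P

Derivation:
Row 9: (9-1) mod 3 = 2, so use chart row 3. Odd row -> RS.
Chart row 3 tiled across columns 1-20: P K P P K K P K P P K K P K P P K K P K
Right side: take the tiled row as-is (worked left to right from column 1).
Stitch 13 in working order -> P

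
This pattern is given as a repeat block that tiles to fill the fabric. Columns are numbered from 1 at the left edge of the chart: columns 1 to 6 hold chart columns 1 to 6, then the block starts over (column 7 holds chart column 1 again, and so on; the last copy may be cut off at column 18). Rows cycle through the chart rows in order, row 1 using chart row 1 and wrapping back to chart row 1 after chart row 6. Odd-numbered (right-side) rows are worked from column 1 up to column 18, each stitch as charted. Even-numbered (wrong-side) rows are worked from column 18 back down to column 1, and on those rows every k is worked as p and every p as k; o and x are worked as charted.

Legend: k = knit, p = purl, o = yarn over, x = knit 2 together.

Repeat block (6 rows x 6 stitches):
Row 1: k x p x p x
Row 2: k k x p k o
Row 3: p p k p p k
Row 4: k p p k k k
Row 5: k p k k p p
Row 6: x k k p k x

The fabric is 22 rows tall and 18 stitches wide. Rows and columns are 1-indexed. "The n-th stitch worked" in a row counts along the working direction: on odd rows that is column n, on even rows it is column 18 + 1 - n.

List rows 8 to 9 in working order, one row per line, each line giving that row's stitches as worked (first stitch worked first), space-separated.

Row 8: chart row 2, WS - tiled (columns 1-18): k k x p k o k k x p k o k k x p k o; work from column 18 back to 1 with k<->p swapped.
Row 9: chart row 3, RS - tile across columns 1-18 and work as-is.

Result:
o p k x p p o p k x p p o p k x p p
p p k p p k p p k p p k p p k p p k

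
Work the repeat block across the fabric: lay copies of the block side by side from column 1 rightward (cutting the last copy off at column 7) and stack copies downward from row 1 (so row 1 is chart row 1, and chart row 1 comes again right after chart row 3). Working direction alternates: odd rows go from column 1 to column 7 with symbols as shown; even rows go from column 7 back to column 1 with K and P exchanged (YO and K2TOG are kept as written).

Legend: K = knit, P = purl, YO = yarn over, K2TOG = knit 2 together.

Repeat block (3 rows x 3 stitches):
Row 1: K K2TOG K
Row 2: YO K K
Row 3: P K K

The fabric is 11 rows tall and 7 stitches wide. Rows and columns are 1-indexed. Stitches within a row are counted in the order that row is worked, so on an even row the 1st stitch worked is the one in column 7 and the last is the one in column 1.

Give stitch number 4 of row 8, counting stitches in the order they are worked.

Row 8 uses chart row ((8-1) mod 3)+1 = 2. Row 8 is even, so WS.
Chart row 2 tiled across columns 1-7: YO K K YO K K YO
WS: work from column 7 back to column 1 (reverse the tiled row), swapping K<->P (YO and K2TOG unchanged).
Row 8 as worked: YO P P YO P P YO
Stitch 4 in working order -> YO

== STITCH ==
YO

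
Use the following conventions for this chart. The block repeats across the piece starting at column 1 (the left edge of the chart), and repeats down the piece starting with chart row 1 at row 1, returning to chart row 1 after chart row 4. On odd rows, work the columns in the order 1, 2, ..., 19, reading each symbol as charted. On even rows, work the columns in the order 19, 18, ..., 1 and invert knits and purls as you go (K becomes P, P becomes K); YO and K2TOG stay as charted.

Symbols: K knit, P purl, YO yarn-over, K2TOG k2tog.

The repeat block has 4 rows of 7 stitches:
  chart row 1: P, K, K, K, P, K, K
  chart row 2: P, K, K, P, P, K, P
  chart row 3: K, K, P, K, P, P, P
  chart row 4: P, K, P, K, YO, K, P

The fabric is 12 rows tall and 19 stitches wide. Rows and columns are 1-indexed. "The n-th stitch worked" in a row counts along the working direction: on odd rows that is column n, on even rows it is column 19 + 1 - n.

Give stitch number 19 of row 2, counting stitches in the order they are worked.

== STITCH ==
K

Derivation:
Row 2 uses chart row ((2-1) mod 4)+1 = 2. Row 2 is even, so WS.
Chart row 2 tiled across columns 1-19: P K K P P K P P K K P P K P P K K P P
WS row: flip the tiled sequence (start at column 19) and apply K<->P; YO and K2TOG stay.
Row 2 as worked: K K P P K K P K K P P K K P K K P P K
Counting 19 along the worked row gives K.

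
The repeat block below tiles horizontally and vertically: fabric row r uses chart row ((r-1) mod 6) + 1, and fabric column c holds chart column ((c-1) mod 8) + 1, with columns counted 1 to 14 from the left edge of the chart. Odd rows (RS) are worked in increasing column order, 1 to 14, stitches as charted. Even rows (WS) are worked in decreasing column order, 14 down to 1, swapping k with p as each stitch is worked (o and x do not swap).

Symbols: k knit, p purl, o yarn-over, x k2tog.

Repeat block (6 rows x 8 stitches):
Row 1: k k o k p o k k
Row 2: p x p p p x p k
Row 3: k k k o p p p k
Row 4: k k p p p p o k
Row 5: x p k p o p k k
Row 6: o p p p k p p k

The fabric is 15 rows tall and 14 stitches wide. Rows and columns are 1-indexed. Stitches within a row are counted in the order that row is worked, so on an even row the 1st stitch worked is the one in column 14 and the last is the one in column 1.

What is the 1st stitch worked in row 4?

Result:
k

Derivation:
Row 4 uses chart row ((4-1) mod 6)+1 = 4. Row 4 is even, so WS.
Chart row 4 tiled across columns 1-14: k k p p p p o k k k p p p p
WS: work from column 14 back to column 1 (reverse the tiled row), swapping k<->p (o and x unchanged).
Row 4 as worked: k k k k p p p o k k k k p p
Counting 1 along the worked row gives k.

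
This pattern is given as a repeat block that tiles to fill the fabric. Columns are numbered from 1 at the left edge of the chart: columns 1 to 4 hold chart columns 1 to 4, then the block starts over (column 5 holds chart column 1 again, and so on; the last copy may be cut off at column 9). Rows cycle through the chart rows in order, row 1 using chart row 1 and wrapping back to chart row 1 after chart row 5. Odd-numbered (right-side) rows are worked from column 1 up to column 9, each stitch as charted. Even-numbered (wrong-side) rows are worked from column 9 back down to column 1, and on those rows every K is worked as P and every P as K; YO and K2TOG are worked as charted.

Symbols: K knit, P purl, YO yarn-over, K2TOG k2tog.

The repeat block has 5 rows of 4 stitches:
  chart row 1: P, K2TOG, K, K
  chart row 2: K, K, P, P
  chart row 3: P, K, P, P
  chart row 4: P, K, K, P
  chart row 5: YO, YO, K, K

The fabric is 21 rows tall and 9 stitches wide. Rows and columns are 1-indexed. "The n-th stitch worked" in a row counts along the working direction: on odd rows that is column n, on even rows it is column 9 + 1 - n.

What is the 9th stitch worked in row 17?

Stitch:
K

Derivation:
Row 17 uses chart row ((17-1) mod 5)+1 = 2. Row 17 is odd, so RS.
Chart row 2 tiled across columns 1-9: K K P P K K P P K
RS: work column 1 to column 9, symbols as charted — the tiled row is the row as worked.
Counting 9 along the worked row gives K.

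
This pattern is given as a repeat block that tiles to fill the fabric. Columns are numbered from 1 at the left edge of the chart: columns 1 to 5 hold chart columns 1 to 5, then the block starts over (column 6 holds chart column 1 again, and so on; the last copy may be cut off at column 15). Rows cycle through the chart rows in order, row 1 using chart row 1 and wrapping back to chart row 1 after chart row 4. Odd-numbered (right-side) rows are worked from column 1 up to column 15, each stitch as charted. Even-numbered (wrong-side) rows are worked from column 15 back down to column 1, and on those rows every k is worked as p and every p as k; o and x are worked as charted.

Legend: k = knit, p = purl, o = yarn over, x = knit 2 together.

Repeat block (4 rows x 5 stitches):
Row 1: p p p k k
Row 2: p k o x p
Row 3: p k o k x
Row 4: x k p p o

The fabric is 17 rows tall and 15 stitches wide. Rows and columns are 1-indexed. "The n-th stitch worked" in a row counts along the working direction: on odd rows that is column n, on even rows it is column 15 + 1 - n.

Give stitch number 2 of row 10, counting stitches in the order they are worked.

== STITCH ==
x

Derivation:
Row 10 uses chart row ((10-1) mod 4)+1 = 2. Row 10 is even, so WS.
Chart row 2 tiled across columns 1-15: p k o x p p k o x p p k o x p
Wrong side: read the tiled row from column 15 down to 1 and exchange k with p (leave o, x).
Row 10 as worked: k x o p k k x o p k k x o p k
Counting 2 along the worked row gives x.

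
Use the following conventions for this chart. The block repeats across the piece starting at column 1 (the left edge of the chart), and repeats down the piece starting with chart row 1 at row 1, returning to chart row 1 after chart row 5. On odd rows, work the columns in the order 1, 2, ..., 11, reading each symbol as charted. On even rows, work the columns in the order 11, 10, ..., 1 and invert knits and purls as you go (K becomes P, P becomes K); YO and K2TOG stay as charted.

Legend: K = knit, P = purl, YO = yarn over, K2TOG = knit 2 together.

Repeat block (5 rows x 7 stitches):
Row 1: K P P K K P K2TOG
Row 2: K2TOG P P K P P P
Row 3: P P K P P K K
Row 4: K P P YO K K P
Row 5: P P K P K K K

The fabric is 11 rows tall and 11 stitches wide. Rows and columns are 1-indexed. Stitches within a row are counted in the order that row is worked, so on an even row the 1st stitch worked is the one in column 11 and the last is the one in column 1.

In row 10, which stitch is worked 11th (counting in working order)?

Row 10 uses chart row ((10-1) mod 5)+1 = 5. Row 10 is even, so WS.
Chart row 5 tiled across columns 1-11: P P K P K K K P P K P
WS row: flip the tiled sequence (start at column 11) and apply K<->P; YO and K2TOG stay.
Row 10 as worked: K P K K P P P K P K K
The 11th stitch worked is K.

Stitch:
K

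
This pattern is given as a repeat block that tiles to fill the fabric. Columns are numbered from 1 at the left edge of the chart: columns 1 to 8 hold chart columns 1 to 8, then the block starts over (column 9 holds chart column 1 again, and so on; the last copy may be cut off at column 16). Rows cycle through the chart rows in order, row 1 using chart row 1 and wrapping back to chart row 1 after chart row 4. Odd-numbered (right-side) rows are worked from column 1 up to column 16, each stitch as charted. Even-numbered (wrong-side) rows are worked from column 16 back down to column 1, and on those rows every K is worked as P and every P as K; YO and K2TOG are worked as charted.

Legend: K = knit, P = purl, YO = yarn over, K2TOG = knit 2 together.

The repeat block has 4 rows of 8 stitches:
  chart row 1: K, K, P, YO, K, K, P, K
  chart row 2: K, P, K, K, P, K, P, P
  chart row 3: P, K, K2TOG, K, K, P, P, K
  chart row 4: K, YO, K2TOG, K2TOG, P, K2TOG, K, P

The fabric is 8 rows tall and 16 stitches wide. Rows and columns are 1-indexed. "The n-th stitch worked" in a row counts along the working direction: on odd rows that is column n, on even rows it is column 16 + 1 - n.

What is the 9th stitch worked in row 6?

For row 6: chart row = ((6-1) mod 4) + 1 = 2; this is a WS (even) row.
Chart row 2 tiled across columns 1-16: K P K K P K P P K P K K P K P P
WS: work from column 16 back to column 1 (reverse the tiled row), swapping K<->P (YO and K2TOG unchanged).
Row 6 as worked: K K P K P P K P K K P K P P K P
Stitch 9 in working order -> K

== STITCH ==
K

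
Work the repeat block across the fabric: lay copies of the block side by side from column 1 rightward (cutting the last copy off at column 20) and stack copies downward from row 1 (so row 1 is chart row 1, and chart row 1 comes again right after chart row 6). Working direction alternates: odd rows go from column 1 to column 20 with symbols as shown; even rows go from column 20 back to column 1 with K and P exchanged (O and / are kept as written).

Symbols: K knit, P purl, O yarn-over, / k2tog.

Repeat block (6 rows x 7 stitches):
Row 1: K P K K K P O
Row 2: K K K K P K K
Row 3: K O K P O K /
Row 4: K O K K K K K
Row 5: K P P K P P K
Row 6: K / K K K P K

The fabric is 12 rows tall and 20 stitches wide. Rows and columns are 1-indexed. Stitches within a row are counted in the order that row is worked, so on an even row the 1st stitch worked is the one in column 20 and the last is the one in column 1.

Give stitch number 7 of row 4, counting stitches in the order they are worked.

Row 4: (4-1) mod 6 = 3, so use chart row 4. Even row -> WS.
Chart row 4 tiled across columns 1-20: K O K K K K K K O K K K K K K O K K K K
WS: work from column 20 back to column 1 (reverse the tiled row), swapping K<->P (O and / unchanged).
Row 4 as worked: P P P P O P P P P P P O P P P P P P O P
Stitch 7 in working order -> P

Result:
P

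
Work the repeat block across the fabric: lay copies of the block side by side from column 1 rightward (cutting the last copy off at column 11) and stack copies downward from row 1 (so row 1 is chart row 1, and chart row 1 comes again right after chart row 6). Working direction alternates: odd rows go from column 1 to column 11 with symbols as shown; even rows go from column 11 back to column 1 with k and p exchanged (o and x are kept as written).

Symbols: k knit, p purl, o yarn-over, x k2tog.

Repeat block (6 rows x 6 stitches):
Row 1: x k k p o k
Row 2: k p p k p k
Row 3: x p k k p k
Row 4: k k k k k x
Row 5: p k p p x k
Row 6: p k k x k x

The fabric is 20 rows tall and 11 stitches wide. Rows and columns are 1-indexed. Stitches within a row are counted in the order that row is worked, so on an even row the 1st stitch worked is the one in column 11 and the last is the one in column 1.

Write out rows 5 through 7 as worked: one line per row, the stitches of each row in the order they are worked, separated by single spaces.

Rows as worked:
p k p p x k p k p p x
p x p p k x p x p p k
x k k p o k x k k p o

Derivation:
Row 5: chart row 5, RS - tile across columns 1-11 and work as-is.
Row 6: chart row 6, WS - tiled (columns 1-11): p k k x k x p k k x k; work from column 11 back to 1 with k<->p swapped.
Row 7: chart row 1, RS - tile across columns 1-11 and work as-is.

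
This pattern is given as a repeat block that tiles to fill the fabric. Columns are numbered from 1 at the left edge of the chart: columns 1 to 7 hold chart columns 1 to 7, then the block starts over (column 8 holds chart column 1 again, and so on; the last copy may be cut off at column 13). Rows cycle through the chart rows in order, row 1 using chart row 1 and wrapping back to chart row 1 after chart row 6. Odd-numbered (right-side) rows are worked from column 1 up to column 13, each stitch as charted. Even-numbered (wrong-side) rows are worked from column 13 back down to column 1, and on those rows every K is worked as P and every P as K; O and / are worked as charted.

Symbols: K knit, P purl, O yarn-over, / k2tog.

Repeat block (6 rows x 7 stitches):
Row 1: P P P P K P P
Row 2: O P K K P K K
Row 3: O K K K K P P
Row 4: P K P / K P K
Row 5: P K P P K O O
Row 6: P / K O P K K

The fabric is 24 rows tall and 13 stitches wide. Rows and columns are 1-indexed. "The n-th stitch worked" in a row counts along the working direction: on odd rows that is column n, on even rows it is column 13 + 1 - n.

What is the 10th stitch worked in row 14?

For row 14: chart row = ((14-1) mod 6) + 1 = 2; this is a WS (even) row.
Chart row 2 tiled across columns 1-13: O P K K P K K O P K K P K
WS: work from column 13 back to column 1 (reverse the tiled row), swapping K<->P (O and / unchanged).
Row 14 as worked: P K P P K O P P K P P K O
Stitch 10 in working order -> P

== STITCH ==
P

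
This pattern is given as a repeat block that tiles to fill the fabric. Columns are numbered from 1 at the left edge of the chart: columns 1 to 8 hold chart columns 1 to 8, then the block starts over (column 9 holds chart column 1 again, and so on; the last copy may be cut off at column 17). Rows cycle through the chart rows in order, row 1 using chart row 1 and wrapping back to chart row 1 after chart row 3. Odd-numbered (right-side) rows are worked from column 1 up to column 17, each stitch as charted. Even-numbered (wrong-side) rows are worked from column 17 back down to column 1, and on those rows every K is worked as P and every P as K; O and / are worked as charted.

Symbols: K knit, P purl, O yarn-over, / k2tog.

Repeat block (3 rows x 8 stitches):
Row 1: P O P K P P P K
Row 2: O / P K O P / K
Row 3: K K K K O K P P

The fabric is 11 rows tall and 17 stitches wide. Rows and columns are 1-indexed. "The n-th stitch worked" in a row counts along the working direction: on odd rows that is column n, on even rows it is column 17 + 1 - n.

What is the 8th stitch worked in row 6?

Result:
P

Derivation:
Row 6: (6-1) mod 3 = 2, so use chart row 3. Even row -> WS.
Chart row 3 tiled across columns 1-17: K K K K O K P P K K K K O K P P K
Wrong side: read the tiled row from column 17 down to 1 and exchange K with P (leave O, /).
Row 6 as worked: P K K P O P P P P K K P O P P P P
The 8th stitch worked is P.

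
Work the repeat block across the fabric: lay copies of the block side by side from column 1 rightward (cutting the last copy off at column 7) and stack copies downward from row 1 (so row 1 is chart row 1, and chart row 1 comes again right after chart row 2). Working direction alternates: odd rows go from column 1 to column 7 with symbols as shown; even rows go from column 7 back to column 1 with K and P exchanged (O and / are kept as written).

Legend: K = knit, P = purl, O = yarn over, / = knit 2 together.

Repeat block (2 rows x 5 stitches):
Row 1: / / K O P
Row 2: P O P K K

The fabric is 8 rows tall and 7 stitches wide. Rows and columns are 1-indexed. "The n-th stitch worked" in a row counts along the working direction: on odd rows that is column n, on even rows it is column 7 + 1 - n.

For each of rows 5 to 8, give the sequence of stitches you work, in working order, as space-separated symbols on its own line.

Rows as worked:
/ / K O P / /
O K P P K O K
/ / K O P / /
O K P P K O K

Derivation:
Row 5: chart row 1, RS - tile across columns 1-7 and work as-is.
Row 6: chart row 2, WS - tiled (columns 1-7): P O P K K P O; work from column 7 back to 1 with K<->P swapped.
Row 7: chart row 1, RS - tile across columns 1-7 and work as-is.
Row 8: chart row 2, WS - tiled (columns 1-7): P O P K K P O; work from column 7 back to 1 with K<->P swapped.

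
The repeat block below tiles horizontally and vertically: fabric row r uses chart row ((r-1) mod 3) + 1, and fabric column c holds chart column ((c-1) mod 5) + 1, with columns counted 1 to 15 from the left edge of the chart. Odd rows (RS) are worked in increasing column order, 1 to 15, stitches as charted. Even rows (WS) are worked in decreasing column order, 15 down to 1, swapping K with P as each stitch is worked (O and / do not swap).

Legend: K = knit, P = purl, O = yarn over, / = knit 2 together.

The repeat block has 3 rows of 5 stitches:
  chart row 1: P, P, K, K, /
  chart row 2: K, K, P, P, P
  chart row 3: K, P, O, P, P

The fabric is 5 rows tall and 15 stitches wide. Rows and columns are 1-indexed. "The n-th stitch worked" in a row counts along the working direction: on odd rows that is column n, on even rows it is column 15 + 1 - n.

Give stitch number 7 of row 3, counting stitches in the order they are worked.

Row 3: (3-1) mod 3 = 2, so use chart row 3. Odd row -> RS.
Chart row 3 tiled across columns 1-15: K P O P P K P O P P K P O P P
RS row: no reversal, no swap; stitch n worked = column n.
The 7th stitch worked is P.

Result:
P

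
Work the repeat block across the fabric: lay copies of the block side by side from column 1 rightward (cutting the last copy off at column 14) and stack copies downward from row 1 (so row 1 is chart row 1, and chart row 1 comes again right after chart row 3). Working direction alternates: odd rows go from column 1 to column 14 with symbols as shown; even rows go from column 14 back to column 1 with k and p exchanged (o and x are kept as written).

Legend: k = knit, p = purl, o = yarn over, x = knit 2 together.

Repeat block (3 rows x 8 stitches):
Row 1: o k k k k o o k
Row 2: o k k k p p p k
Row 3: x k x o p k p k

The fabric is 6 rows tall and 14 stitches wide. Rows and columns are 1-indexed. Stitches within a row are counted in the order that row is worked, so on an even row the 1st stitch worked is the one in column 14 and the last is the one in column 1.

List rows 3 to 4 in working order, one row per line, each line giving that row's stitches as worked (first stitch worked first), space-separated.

Row 3: chart row 3, RS - tile across columns 1-14 and work as-is.
Row 4: chart row 1, WS - tiled (columns 1-14): o k k k k o o k o k k k k o; work from column 14 back to 1 with k<->p swapped.

Result:
x k x o p k p k x k x o p k
o p p p p o p o o p p p p o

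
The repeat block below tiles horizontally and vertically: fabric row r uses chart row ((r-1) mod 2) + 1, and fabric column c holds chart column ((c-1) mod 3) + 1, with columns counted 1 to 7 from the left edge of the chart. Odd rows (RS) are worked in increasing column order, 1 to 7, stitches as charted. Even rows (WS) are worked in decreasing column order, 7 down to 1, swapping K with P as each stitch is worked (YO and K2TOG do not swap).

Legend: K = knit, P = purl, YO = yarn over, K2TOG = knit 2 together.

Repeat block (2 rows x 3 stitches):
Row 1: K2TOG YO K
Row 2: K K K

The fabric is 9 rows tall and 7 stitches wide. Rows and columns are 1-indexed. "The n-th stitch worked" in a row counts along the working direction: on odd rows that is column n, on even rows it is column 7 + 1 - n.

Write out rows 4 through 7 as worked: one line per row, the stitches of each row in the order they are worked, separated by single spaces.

Row 4: chart row 2, WS - tiled (columns 1-7): K K K K K K K; work from column 7 back to 1 with K<->P swapped.
Row 5: chart row 1, RS - tile across columns 1-7 and work as-is.
Row 6: chart row 2, WS - tiled (columns 1-7): K K K K K K K; work from column 7 back to 1 with K<->P swapped.
Row 7: chart row 1, RS - tile across columns 1-7 and work as-is.

Rows as worked:
P P P P P P P
K2TOG YO K K2TOG YO K K2TOG
P P P P P P P
K2TOG YO K K2TOG YO K K2TOG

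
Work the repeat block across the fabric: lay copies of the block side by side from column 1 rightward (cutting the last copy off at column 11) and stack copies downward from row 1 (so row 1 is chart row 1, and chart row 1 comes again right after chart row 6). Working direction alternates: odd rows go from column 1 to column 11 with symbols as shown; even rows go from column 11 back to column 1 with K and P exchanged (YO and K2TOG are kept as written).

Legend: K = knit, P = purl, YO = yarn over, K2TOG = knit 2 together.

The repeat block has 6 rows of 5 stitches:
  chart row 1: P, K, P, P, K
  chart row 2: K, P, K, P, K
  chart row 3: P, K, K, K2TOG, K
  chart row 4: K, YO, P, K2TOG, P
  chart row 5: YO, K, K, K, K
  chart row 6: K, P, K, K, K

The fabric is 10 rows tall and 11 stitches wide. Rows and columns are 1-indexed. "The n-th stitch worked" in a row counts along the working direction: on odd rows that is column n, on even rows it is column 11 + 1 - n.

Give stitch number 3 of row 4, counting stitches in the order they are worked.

== STITCH ==
K2TOG

Derivation:
Row 4: (4-1) mod 6 = 3, so use chart row 4. Even row -> WS.
Chart row 4 tiled across columns 1-11: K YO P K2TOG P K YO P K2TOG P K
Wrong side: read the tiled row from column 11 down to 1 and exchange K with P (leave YO, K2TOG).
Row 4 as worked: P K K2TOG K YO P K K2TOG K YO P
The 3rd stitch worked is K2TOG.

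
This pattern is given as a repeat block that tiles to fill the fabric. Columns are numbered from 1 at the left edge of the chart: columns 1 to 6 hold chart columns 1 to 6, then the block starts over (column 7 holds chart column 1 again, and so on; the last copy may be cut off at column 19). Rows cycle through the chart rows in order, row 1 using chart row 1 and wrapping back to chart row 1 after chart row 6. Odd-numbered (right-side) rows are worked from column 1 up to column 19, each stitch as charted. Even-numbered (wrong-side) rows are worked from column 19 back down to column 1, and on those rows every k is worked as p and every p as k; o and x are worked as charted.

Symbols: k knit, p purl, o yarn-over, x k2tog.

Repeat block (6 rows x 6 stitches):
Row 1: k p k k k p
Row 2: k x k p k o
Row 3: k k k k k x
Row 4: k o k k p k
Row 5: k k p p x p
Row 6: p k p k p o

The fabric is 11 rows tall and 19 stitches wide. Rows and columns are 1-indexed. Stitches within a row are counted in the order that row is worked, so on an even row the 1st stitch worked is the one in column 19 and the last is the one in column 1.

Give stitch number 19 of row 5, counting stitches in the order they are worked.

Stitch:
k

Derivation:
For row 5: chart row = ((5-1) mod 6) + 1 = 5; this is a RS (odd) row.
Chart row 5 tiled across columns 1-19: k k p p x p k k p p x p k k p p x p k
RS row: no reversal, no swap; stitch n worked = column n.
Counting 19 along the worked row gives k.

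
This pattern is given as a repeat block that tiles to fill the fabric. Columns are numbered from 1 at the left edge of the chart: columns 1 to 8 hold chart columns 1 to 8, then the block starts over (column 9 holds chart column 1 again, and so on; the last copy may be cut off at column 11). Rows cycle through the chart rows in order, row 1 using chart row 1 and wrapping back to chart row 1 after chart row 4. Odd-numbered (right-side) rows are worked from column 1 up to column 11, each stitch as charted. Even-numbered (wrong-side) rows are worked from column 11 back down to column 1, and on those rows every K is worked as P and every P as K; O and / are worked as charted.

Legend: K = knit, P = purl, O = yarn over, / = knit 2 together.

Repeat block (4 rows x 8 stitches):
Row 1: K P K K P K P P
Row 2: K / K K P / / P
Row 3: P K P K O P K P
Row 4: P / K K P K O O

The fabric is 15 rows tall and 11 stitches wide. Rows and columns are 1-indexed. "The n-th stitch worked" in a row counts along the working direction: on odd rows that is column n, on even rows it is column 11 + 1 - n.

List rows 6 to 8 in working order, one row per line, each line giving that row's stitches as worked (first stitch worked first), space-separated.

Row 6: chart row 2, WS - tiled (columns 1-11): K / K K P / / P K / K; work from column 11 back to 1 with K<->P swapped.
Row 7: chart row 3, RS - tile across columns 1-11 and work as-is.
Row 8: chart row 4, WS - tiled (columns 1-11): P / K K P K O O P / K; work from column 11 back to 1 with K<->P swapped.

Rows as worked:
P / P K / / K P P / P
P K P K O P K P P K P
P / K O O P K P P / K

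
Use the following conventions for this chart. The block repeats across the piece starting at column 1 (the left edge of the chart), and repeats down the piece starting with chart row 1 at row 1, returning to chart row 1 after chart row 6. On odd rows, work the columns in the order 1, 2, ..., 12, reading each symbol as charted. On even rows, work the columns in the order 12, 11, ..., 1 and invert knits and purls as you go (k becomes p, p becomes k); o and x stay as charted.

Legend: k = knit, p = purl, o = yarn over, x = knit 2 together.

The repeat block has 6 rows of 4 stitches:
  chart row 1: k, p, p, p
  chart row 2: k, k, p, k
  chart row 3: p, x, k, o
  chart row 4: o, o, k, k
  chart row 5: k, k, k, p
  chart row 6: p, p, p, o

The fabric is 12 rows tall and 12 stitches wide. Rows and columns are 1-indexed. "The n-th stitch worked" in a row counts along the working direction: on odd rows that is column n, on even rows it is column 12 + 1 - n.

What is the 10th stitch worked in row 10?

== STITCH ==
p

Derivation:
Row 10: (10-1) mod 6 = 3, so use chart row 4. Even row -> WS.
Chart row 4 tiled across columns 1-12: o o k k o o k k o o k k
Wrong side: read the tiled row from column 12 down to 1 and exchange k with p (leave o, x).
Row 10 as worked: p p o o p p o o p p o o
Stitch 10 in working order -> p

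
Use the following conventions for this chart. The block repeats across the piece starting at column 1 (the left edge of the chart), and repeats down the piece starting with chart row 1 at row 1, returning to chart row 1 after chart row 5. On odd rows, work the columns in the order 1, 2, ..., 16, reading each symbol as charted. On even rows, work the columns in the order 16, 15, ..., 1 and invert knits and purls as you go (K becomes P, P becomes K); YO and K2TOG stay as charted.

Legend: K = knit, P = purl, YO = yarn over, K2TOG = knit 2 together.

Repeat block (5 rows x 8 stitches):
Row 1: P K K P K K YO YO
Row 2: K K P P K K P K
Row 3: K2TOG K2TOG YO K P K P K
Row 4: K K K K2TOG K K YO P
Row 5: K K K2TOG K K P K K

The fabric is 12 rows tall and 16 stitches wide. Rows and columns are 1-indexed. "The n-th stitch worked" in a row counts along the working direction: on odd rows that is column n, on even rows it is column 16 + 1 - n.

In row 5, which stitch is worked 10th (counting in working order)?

Row 5: (5-1) mod 5 = 4, so use chart row 5. Odd row -> RS.
Chart row 5 tiled across columns 1-16: K K K2TOG K K P K K K K K2TOG K K P K K
Right side: take the tiled row as-is (worked left to right from column 1).
The 10th stitch worked is K.

== STITCH ==
K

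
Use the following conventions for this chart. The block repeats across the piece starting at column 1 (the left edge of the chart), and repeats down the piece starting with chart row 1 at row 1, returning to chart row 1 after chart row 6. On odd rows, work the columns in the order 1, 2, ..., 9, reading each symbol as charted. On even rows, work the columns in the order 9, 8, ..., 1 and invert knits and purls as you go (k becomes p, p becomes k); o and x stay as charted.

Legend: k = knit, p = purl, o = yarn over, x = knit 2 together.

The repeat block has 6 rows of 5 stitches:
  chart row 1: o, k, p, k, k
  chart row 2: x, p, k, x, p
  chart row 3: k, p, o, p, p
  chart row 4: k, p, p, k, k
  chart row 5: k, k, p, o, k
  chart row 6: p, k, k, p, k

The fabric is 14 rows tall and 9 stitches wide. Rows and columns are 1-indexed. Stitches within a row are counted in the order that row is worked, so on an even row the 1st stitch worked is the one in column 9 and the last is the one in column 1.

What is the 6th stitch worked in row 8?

== STITCH ==
x

Derivation:
For row 8: chart row = ((8-1) mod 6) + 1 = 2; this is a WS (even) row.
Chart row 2 tiled across columns 1-9: x p k x p x p k x
WS row: flip the tiled sequence (start at column 9) and apply k<->p; o and x stay.
Row 8 as worked: x p k x k x p k x
Stitch 6 in working order -> x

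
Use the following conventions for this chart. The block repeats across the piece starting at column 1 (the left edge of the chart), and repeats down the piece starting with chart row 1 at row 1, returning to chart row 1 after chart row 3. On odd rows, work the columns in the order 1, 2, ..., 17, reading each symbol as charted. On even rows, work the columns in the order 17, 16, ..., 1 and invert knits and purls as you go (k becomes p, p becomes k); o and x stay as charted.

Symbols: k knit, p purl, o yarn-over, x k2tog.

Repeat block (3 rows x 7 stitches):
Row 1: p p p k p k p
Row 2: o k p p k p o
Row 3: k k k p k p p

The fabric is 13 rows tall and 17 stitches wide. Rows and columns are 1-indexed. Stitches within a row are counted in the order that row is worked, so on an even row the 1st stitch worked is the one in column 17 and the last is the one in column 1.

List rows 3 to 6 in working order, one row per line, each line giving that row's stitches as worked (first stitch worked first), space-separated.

Result:
k k k p k p p k k k p k p p k k k
k k k k p k p k k k k p k p k k k
o k p p k p o o k p p k p o o k p
p p p k k p k p p p k k p k p p p

Derivation:
Row 3: chart row 3, RS - tile across columns 1-17 and work as-is.
Row 4: chart row 1, WS - tiled (columns 1-17): p p p k p k p p p p k p k p p p p; work from column 17 back to 1 with k<->p swapped.
Row 5: chart row 2, RS - tile across columns 1-17 and work as-is.
Row 6: chart row 3, WS - tiled (columns 1-17): k k k p k p p k k k p k p p k k k; work from column 17 back to 1 with k<->p swapped.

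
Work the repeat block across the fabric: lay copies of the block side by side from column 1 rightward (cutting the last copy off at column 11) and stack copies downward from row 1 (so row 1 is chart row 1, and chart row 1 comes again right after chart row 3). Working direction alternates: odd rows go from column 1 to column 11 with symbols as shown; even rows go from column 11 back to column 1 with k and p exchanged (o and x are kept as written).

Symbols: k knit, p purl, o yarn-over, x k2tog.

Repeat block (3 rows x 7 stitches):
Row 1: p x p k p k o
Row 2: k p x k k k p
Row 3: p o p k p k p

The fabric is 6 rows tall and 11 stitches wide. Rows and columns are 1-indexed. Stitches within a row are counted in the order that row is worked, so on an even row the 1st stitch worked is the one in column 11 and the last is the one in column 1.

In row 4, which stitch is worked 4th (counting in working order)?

Row 4: (4-1) mod 3 = 0, so use chart row 1. Even row -> WS.
Chart row 1 tiled across columns 1-11: p x p k p k o p x p k
WS row: flip the tiled sequence (start at column 11) and apply k<->p; o and x stay.
Row 4 as worked: p k x k o p k p k x k
Stitch 4 in working order -> k

Stitch:
k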